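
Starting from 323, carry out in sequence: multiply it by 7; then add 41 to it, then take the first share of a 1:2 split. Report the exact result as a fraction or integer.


Start with 323.
Step 1: Multiply by 7: 323 * 7 = 2261
Step 2: Add 41: 2261+41=2302; split 1:2 first = 2302*1/3 = 2302/3
Final result = 2302/3

2302/3


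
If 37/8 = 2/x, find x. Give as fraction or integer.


Setting up: 37/8 = 2/x
Cross multiply: 37 * x = 8 * 2
37x = 16
x = 16/37
x = 16/37

16/37


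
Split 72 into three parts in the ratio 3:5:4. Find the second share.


Ratio = 3:5:4
Total parts = 3 + 5 + 4 = 12
Value per part = 72 / 12 = 6
First share = 3 * 6 = 18
Middle share = 5 * 6 = 30
Third share = 4 * 6 = 24

30


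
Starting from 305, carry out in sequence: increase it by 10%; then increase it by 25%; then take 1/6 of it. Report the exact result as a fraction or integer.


Start with 305.
Step 1: Increase by 10%: 305 * 110/100 = 671/2
Step 2: Increase by 25%: 671/2 * 125/100 = 3355/8
Step 3: Take 1/6: 3355/8 * 1/6 = 3355/48
Final result = 3355/48

3355/48


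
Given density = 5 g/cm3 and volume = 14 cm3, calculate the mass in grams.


Using mass = density * volume
Density = 5 g/cm3
Volume = 14 cm3
Mass = 5 * 14
= 70 g

70


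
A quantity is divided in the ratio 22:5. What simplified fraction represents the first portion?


Total parts = 22 + 5 = 27
First part fraction = 22/27
Simplify: 22/27 = 22/27

22/27


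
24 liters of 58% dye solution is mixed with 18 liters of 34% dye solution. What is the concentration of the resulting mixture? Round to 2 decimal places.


Solute in mixture 1 = 58% of 24 L = 24*58/100 = 348/25 L
Solute in mixture 2 = 34% of 18 L = 18*34/100 = 153/25 L
Total solute = 348/25 + 153/25 = 501/25 L
Total volume = 24 + 18 = 42 L
Final concentration = 501/25/42 * 100 = 47.71%

47.71


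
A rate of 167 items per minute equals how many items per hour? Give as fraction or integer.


Converting from per minute to per hour
Rate = 167 items per minute
Multiply by 60: 167 * 60
= 10020 items per hour

10020


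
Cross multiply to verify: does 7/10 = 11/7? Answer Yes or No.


Cross multiply to check 7/10 = 11/7
Left cross product: 7 * 7 = 49
Right cross product: 10 * 11 = 110
49 != 110
Not equal, so proportions differ => No

No


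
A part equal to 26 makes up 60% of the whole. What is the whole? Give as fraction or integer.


Given: 26 is 60% of the whole
Set up: 26 = 60/100 * whole
whole = 26 * 100 / 60
whole = 2600 / 60
whole = 130/3

130/3


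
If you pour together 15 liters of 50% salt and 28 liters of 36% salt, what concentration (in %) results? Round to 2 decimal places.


Solute in mixture 1 = 50% of 15 L = 15*50/100 = 15/2 L
Solute in mixture 2 = 36% of 28 L = 28*36/100 = 252/25 L
Total solute = 15/2 + 252/25 = 879/50 L
Total volume = 15 + 28 = 43 L
Final concentration = 879/50/43 * 100 = 40.88%

40.88


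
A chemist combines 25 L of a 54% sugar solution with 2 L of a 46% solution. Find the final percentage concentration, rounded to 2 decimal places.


Solute in mixture 1 = 54% of 25 L = 25*54/100 = 27/2 L
Solute in mixture 2 = 46% of 2 L = 2*46/100 = 23/25 L
Total solute = 27/2 + 23/25 = 721/50 L
Total volume = 25 + 2 = 27 L
Final concentration = 721/50/27 * 100 = 53.41%

53.41


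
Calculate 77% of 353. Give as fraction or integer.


Compute 77% of 353
Convert percentage: 77% = 77/100
Multiply: 353 * 77/100
= 27181/100
= 27181/100

27181/100


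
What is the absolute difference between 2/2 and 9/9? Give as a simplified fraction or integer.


Simplify: 2/2 = 1 and 9/9 = 1
Find common denominator: LCD = 1
Convert: 1/1 and 1/1
Difference = |1 - 1|/1 = 0/1
Simplified = 0

0


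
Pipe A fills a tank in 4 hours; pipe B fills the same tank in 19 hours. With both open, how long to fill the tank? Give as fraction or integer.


Rate of A = 1/4 job per hour
Rate of B = 1/19 job per hour
Combined rate = 1/4 + 1/19
Find common denominator: (19 + 4)/(4*19) = 23/76
Combined rate = 23/76 job per hour
Time together = 1 / (23/76) = 76/23 hours

76/23


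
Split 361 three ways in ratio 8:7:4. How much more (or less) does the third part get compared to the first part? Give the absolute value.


Total parts = 8 + 7 + 4 = 19
Value per part = 361 / 19 = 19
Shares: 8*19=152, 7*19=133, 4*19=76
Third share = 76, first share = 152
Difference = |76 - 152| = 76

76


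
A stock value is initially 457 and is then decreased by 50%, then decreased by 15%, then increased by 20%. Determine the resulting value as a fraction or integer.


Start: 457
Step 1: decrease by 50% => multiply by 50/100
  457 * 50/100 = 457/2
Step 2: decrease by 15% => multiply by 85/100
  457/2 * 85/100 = 7769/40
Step 3: increase by 20% => multiply by 120/100
  7769/40 * 120/100 = 23307/100
Final value = 23307/100

23307/100


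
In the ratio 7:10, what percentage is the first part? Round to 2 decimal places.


Total parts = 7 + 10 = 17
First part fraction = 7/17
Percentage = (7/17) * 100
= 0.411765 * 100
= 41.18%

41.18


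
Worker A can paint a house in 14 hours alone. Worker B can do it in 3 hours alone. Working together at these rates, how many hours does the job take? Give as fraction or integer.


Rate of A = 1/14 job per hour
Rate of B = 1/3 job per hour
Combined rate = 1/14 + 1/3
Find common denominator: (3 + 14)/(14*3) = 17/42
Combined rate = 17/42 job per hour
Time together = 1 / (17/42) = 42/17 hours

42/17


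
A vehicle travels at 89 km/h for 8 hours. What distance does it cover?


Using distance = speed * time
Speed = 89 km/h
Time = 8 hours
Distance = 89 * 8
= 712 km

712


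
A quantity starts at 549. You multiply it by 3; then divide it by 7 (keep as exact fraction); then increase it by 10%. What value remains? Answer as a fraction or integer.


Start with 549.
Step 1: Multiply by 3: 549 * 3 = 1647
Step 2: Divide by 7: 1647 / 7 = 1647/7
Step 3: Increase by 10%: 1647/7 * 110/100 = 18117/70
Final result = 18117/70

18117/70


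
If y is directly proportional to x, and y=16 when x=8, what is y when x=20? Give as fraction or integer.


Direct proportion: y = kx
Find k: k = 16/8 = 2
Compute y at x=20: y = 2 * 20
y = 40

40


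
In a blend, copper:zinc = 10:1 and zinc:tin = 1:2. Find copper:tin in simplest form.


Given a:b = 10:1 and b:c = 1:2
Make b consistent. Multiply first ratio by 1: a:b = 10:1
Multiply second ratio by 1: b:c = 1:2
Now b = 1 in both, so a:b:c = 10:1:2
Therefore a:c = 10:2
Simplify by GCD: a:c = 5:1

5:1


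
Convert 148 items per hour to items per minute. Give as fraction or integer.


Converting from per hour to per minute
Rate = 148 items per hour
Divide by 60: 148/60
= 37/15 items per minute

37/15


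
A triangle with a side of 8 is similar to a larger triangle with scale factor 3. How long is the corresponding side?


Similar triangles have proportional sides
Scale factor = 3
Smaller side = 8
Corresponding larger side = 8 * 3
= 24

24


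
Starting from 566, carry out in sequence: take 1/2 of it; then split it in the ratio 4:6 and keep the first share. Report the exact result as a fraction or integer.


Start with 566.
Step 1: Take 1/2: 566 * 1/2 = 283
Step 2: Split 4:6, first share = 283 * 4/10 = 566/5
Final result = 566/5

566/5


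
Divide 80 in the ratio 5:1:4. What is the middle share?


Ratio = 5:1:4
Total parts = 5 + 1 + 4 = 10
Value per part = 80 / 10 = 8
First share = 5 * 8 = 40
Middle share = 1 * 8 = 8
Third share = 4 * 8 = 32

8


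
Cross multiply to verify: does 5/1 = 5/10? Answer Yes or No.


Cross multiply to check 5/1 = 5/10
Left cross product: 5 * 10 = 50
Right cross product: 1 * 5 = 5
50 != 5
Not equal, so proportions differ => No

No


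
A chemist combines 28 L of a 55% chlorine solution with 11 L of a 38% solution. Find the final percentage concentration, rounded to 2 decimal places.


Solute in mixture 1 = 55% of 28 L = 28*55/100 = 77/5 L
Solute in mixture 2 = 38% of 11 L = 11*38/100 = 209/50 L
Total solute = 77/5 + 209/50 = 979/50 L
Total volume = 28 + 11 = 39 L
Final concentration = 979/50/39 * 100 = 50.21%

50.21


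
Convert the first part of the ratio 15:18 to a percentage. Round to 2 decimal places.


Total parts = 15 + 18 = 33
First part fraction = 15/33
Percentage = (15/33) * 100
= 0.454545 * 100
= 45.45%

45.45


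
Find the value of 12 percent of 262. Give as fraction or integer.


Compute 12% of 262
Convert percentage: 12% = 12/100
Multiply: 262 * 12/100
= 3144/100
= 786/25

786/25


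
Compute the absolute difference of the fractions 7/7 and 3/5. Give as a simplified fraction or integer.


Simplify: 7/7 = 1 and 3/5 = 3/5
Find common denominator: LCD = 5
Convert: 5/5 and 3/5
Difference = |5 - 3|/5 = 2/5
Simplified = 2/5

2/5


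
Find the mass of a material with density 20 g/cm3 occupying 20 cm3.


Using mass = density * volume
Density = 20 g/cm3
Volume = 20 cm3
Mass = 20 * 20
= 400 g

400


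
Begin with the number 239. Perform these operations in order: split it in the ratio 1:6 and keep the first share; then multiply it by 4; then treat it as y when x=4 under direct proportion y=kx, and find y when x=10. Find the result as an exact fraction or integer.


Start with 239.
Step 1: Split 1:6, first share = 239 * 1/7 = 239/7
Step 2: Multiply by 4: 239/7 * 4 = 956/7
Step 3: Direct prop: k = (956/7)/4; new y = k*10 = 956/7*10/4 = 2390/7
Final result = 2390/7

2390/7


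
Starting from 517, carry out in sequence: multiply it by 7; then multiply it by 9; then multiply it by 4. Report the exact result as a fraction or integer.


Start with 517.
Step 1: Multiply by 7: 517 * 7 = 3619
Step 2: Multiply by 9: 3619 * 9 = 32571
Step 3: Multiply by 4: 32571 * 4 = 130284
Final result = 130284

130284


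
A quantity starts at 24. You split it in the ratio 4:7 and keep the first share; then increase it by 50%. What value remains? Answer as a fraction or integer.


Start with 24.
Step 1: Split 4:7, first share = 24 * 4/11 = 96/11
Step 2: Increase by 50%: 96/11 * 150/100 = 144/11
Final result = 144/11

144/11


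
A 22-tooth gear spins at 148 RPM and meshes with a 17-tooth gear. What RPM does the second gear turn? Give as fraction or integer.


Gear ratio: teeth_A * RPM_A = teeth_B * RPM_B
22 * 148 = 17 * RPM_B
3256 = 17 * RPM_B
RPM_B = 3256 / 17
RPM_B = 3256/17

3256/17


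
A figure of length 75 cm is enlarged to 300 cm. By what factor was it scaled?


Original length = 75 cm
Scaled length = 300 cm
Scale factor = 300 / 75
= 4

4


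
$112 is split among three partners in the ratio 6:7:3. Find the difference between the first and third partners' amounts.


Total parts = 6 + 7 + 3 = 16
Value per part = 112 / 16 = 7
Shares: 6*7=42, 7*7=49, 3*7=21
First share = 42, third share = 21
Difference = |42 - 21| = 21

21


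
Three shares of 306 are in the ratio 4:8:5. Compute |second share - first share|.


Total parts = 4 + 8 + 5 = 17
Value per part = 306 / 17 = 18
Shares: 4*18=72, 8*18=144, 5*18=90
Second share = 144, first share = 72
Difference = |144 - 72| = 72

72


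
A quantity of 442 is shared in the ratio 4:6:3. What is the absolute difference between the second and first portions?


Total parts = 4 + 6 + 3 = 13
Value per part = 442 / 13 = 34
Shares: 4*34=136, 6*34=204, 3*34=102
Second share = 204, first share = 136
Difference = |204 - 136| = 68

68


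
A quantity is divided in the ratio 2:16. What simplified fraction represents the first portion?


Total parts = 2 + 16 = 18
First part fraction = 2/18
Simplify: 2/18 = 1/9

1/9


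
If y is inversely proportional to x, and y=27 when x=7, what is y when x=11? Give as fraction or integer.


Inverse proportion: y = k/x
Find k: k = 7 * 27 = 189
Compute y at x=11: y = 189/11
y = 189/11

189/11


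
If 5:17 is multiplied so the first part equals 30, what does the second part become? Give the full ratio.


Original ratio: 5:17
First term target: 30
Scale factor = 30 / 5 = 6
Multiply second term: 17 * 6 = 102
Equivalent ratio = 30:102

30:102


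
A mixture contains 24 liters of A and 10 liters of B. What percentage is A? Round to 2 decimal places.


Volume of A = 24 L
Volume of B = 10 L
Total volume = 24 + 10 = 34 L
Percentage of A = (24/34) * 100
= 70.59%

70.59


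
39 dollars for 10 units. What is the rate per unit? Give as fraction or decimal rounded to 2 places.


Total dollars = 39
Number of units = 10
Unit rate = 39 / 10
= 3.90 dollars per unit

3.90


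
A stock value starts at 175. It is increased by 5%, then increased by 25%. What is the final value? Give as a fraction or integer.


Start: 175
Step 1: increase by 5% => multiply by 105/100
  175 * 105/100 = 735/4
Step 2: increase by 25% => multiply by 125/100
  735/4 * 125/100 = 3675/16
Final value = 3675/16

3675/16


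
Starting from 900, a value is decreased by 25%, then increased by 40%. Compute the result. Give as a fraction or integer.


Start: 900
Step 1: decrease by 25% => multiply by 75/100
  900 * 75/100 = 675
Step 2: increase by 40% => multiply by 140/100
  675 * 140/100 = 945
Final value = 945

945


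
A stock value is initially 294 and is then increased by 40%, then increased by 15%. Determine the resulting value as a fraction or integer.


Start: 294
Step 1: increase by 40% => multiply by 140/100
  294 * 140/100 = 2058/5
Step 2: increase by 15% => multiply by 115/100
  2058/5 * 115/100 = 23667/50
Final value = 23667/50

23667/50


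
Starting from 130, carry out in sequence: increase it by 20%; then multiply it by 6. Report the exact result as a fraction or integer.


Start with 130.
Step 1: Increase by 20%: 130 * 120/100 = 156
Step 2: Multiply by 6: 156 * 6 = 936
Final result = 936

936


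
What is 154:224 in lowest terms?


Find GCD(154, 224)
GCD = 14
Divide both by 14: 154/14 = 11, 224/14 = 16
Simplified ratio = 11:16

11:16


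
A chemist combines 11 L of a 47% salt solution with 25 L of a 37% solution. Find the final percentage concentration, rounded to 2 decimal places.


Solute in mixture 1 = 47% of 11 L = 11*47/100 = 517/100 L
Solute in mixture 2 = 37% of 25 L = 25*37/100 = 37/4 L
Total solute = 517/100 + 37/4 = 721/50 L
Total volume = 11 + 25 = 36 L
Final concentration = 721/50/36 * 100 = 40.06%

40.06


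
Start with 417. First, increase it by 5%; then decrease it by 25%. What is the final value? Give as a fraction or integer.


Start with 417.
Step 1: Increase by 5%: 417 * 105/100 = 8757/20
Step 2: Decrease by 25%: 8757/20 * 75/100 = 26271/80
Final result = 26271/80

26271/80


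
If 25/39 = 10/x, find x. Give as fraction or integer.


Setting up: 25/39 = 10/x
Cross multiply: 25 * x = 39 * 10
25x = 390
x = 390/25
x = 78/5

78/5


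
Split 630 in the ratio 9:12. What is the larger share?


Total parts = 9 + 12 = 21
Value per part = 630 / 21 = 30
First share = 9 * 30 = 270
Second share = 12 * 30 = 360
Larger share = 360

360


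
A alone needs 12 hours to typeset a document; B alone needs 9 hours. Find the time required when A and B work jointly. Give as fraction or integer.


Rate of A = 1/12 job per hour
Rate of B = 1/9 job per hour
Combined rate = 1/12 + 1/9
Find common denominator: (9 + 12)/(12*9) = 21/108
Combined rate = 7/36 job per hour
Time together = 1 / (7/36) = 36/7 hours

36/7


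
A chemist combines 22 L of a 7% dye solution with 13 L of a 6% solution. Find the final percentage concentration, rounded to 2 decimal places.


Solute in mixture 1 = 7% of 22 L = 22*7/100 = 77/50 L
Solute in mixture 2 = 6% of 13 L = 13*6/100 = 39/50 L
Total solute = 77/50 + 39/50 = 58/25 L
Total volume = 22 + 13 = 35 L
Final concentration = 58/25/35 * 100 = 6.63%

6.63


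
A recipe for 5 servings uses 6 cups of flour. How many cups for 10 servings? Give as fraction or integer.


Original: 6 cups for 5 servings
Target servings = 10
Scaling factor = 10/5
New amount = 6 * 10/5
= 60/5
= 12 cups

12


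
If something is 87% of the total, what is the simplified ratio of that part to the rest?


Part = 87%, Remainder = 13%
Ratio = 87:13
GCD(87, 13) = 1
Simplify: 87:13 = 87:13

87:13


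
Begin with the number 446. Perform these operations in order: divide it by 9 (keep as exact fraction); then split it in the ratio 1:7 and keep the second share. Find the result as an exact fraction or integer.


Start with 446.
Step 1: Divide by 9: 446 / 9 = 446/9
Step 2: Split 1:7, second share = 446/9 * 7/8 = 1561/36
Final result = 1561/36

1561/36


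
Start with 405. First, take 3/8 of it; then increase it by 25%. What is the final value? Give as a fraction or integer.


Start with 405.
Step 1: Take 3/8: 405 * 3/8 = 1215/8
Step 2: Increase by 25%: 1215/8 * 125/100 = 6075/32
Final result = 6075/32

6075/32


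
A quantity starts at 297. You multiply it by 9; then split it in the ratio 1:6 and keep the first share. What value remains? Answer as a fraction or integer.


Start with 297.
Step 1: Multiply by 9: 297 * 9 = 2673
Step 2: Split 1:6, first share = 2673 * 1/7 = 2673/7
Final result = 2673/7

2673/7


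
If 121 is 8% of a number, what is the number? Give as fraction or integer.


Given: 121 is 8% of the whole
Set up: 121 = 8/100 * whole
whole = 121 * 100 / 8
whole = 12100 / 8
whole = 3025/2

3025/2


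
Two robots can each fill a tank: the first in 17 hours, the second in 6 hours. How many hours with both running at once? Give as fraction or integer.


Rate of A = 1/17 job per hour
Rate of B = 1/6 job per hour
Combined rate = 1/17 + 1/6
Find common denominator: (6 + 17)/(17*6) = 23/102
Combined rate = 23/102 job per hour
Time together = 1 / (23/102) = 102/23 hours

102/23


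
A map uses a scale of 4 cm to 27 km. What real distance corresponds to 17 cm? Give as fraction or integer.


Map scale: 4 cm = 27 km
Measured distance on map = 17 cm
Set up proportion: 17 * 27 / 4
= 459 / 4
= 459/4 km

459/4


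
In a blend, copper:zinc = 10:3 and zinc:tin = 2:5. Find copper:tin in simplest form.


Given a:b = 10:3 and b:c = 2:5
Make b consistent. Multiply first ratio by 2: a:b = 20:6
Multiply second ratio by 3: b:c = 6:15
Now b = 6 in both, so a:b:c = 20:6:15
Therefore a:c = 20:15
Simplify by GCD: a:c = 4:3

4:3


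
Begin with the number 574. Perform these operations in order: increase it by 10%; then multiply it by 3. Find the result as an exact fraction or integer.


Start with 574.
Step 1: Increase by 10%: 574 * 110/100 = 3157/5
Step 2: Multiply by 3: 3157/5 * 3 = 9471/5
Final result = 9471/5

9471/5


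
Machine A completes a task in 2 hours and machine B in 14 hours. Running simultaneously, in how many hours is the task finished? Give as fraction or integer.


Rate of A = 1/2 job per hour
Rate of B = 1/14 job per hour
Combined rate = 1/2 + 1/14
Find common denominator: (14 + 2)/(2*14) = 16/28
Combined rate = 4/7 job per hour
Time together = 1 / (4/7) = 7/4 hours

7/4


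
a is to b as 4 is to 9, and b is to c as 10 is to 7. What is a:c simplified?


Given a:b = 4:9 and b:c = 10:7
Make b consistent. Multiply first ratio by 10: a:b = 40:90
Multiply second ratio by 9: b:c = 90:63
Now b = 90 in both, so a:b:c = 40:90:63
Therefore a:c = 40:63
Simplify by GCD: a:c = 40:63

40:63


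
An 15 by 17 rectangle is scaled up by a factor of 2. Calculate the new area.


Original dimensions: 15 x 17
Enlargement factor = 2
New width = 15 * 2 = 30
New height = 17 * 2 = 34
New area = 30 * 34 = 1020

1020


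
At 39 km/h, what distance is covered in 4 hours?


Using distance = speed * time
Speed = 39 km/h
Time = 4 hours
Distance = 39 * 4
= 156 km

156


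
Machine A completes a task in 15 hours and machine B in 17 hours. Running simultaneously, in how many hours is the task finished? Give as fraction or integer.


Rate of A = 1/15 job per hour
Rate of B = 1/17 job per hour
Combined rate = 1/15 + 1/17
Find common denominator: (17 + 15)/(15*17) = 32/255
Combined rate = 32/255 job per hour
Time together = 1 / (32/255) = 255/32 hours

255/32


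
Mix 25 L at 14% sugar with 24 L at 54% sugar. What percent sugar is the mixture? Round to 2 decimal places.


Solute in mixture 1 = 14% of 25 L = 25*14/100 = 7/2 L
Solute in mixture 2 = 54% of 24 L = 24*54/100 = 324/25 L
Total solute = 7/2 + 324/25 = 823/50 L
Total volume = 25 + 24 = 49 L
Final concentration = 823/50/49 * 100 = 33.59%

33.59


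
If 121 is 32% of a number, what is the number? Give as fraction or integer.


Given: 121 is 32% of the whole
Set up: 121 = 32/100 * whole
whole = 121 * 100 / 32
whole = 12100 / 32
whole = 3025/8

3025/8


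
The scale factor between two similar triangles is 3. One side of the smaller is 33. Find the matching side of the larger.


Similar triangles have proportional sides
Scale factor = 3
Smaller side = 33
Corresponding larger side = 33 * 3
= 99

99


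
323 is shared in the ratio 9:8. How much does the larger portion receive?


Total parts = 9 + 8 = 17
Value per part = 323 / 17 = 19
First share = 9 * 19 = 171
Second share = 8 * 19 = 152
Larger share = 171

171


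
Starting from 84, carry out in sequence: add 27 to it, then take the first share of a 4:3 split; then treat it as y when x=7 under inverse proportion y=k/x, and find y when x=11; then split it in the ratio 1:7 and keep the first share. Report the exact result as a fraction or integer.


Start with 84.
Step 1: Add 27: 84+27=111; split 4:3 first = 111*4/7 = 444/7
Step 2: Inverse prop: k = (444/7)*7; new y = k/11 = 444/7*7/11 = 444/11
Step 3: Split 1:7, first share = 444/11 * 1/8 = 111/22
Final result = 111/22

111/22


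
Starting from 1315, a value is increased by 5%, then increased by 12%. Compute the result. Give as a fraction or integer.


Start: 1315
Step 1: increase by 5% => multiply by 105/100
  1315 * 105/100 = 5523/4
Step 2: increase by 12% => multiply by 112/100
  5523/4 * 112/100 = 38661/25
Final value = 38661/25

38661/25


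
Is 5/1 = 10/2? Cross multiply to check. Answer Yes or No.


Cross multiply to check 5/1 = 10/2
Left cross product: 5 * 2 = 10
Right cross product: 1 * 10 = 10
10 = 10
Equal, so proportions match => Yes

Yes


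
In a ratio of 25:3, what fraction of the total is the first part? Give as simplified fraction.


Total parts = 25 + 3 = 28
First part fraction = 25/28
Simplify: 25/28 = 25/28

25/28


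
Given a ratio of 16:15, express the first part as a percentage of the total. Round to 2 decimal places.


Total parts = 16 + 15 = 31
First part fraction = 16/31
Percentage = (16/31) * 100
= 0.516129 * 100
= 51.61%

51.61


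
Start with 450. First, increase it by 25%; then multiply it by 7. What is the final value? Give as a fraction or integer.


Start with 450.
Step 1: Increase by 25%: 450 * 125/100 = 1125/2
Step 2: Multiply by 7: 1125/2 * 7 = 7875/2
Final result = 7875/2

7875/2


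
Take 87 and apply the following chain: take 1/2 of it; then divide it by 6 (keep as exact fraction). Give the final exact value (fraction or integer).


Start with 87.
Step 1: Take 1/2: 87 * 1/2 = 87/2
Step 2: Divide by 6: 87/2 / 6 = 29/4
Final result = 29/4

29/4


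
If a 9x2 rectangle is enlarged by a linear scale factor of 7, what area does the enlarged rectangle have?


Original dimensions: 9 x 2
Enlargement factor = 7
New width = 9 * 7 = 63
New height = 2 * 7 = 14
New area = 63 * 14 = 882

882


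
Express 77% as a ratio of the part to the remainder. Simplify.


Part = 77%, Remainder = 23%
Ratio = 77:23
GCD(77, 23) = 1
Simplify: 77:23 = 77:23

77:23


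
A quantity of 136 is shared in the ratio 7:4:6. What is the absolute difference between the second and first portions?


Total parts = 7 + 4 + 6 = 17
Value per part = 136 / 17 = 8
Shares: 7*8=56, 4*8=32, 6*8=48
Second share = 32, first share = 56
Difference = |32 - 56| = 24

24


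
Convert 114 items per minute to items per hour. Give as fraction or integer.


Converting from per minute to per hour
Rate = 114 items per minute
Multiply by 60: 114 * 60
= 6840 items per hour

6840


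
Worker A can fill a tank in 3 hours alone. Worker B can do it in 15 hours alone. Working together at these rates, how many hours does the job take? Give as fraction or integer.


Rate of A = 1/3 job per hour
Rate of B = 1/15 job per hour
Combined rate = 1/3 + 1/15
Find common denominator: (15 + 3)/(3*15) = 18/45
Combined rate = 2/5 job per hour
Time together = 1 / (2/5) = 5/2 hours

5/2


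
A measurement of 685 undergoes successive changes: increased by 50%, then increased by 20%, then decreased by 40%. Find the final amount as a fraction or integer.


Start: 685
Step 1: increase by 50% => multiply by 150/100
  685 * 150/100 = 2055/2
Step 2: increase by 20% => multiply by 120/100
  2055/2 * 120/100 = 1233
Step 3: decrease by 40% => multiply by 60/100
  1233 * 60/100 = 3699/5
Final value = 3699/5

3699/5


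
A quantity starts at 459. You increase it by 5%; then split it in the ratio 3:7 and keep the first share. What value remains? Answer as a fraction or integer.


Start with 459.
Step 1: Increase by 5%: 459 * 105/100 = 9639/20
Step 2: Split 3:7, first share = 9639/20 * 3/10 = 28917/200
Final result = 28917/200

28917/200


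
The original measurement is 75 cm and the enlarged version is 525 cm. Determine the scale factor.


Original length = 75 cm
Scaled length = 525 cm
Scale factor = 525 / 75
= 7

7


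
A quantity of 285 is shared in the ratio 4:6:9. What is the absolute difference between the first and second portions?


Total parts = 4 + 6 + 9 = 19
Value per part = 285 / 19 = 15
Shares: 4*15=60, 6*15=90, 9*15=135
First share = 60, second share = 90
Difference = |60 - 90| = 30

30


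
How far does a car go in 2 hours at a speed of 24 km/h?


Using distance = speed * time
Speed = 24 km/h
Time = 2 hours
Distance = 24 * 2
= 48 km

48


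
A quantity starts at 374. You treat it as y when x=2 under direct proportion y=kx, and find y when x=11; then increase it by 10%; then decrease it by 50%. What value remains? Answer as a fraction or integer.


Start with 374.
Step 1: Direct prop: k = (374)/2; new y = k*11 = 374*11/2 = 2057
Step 2: Increase by 10%: 2057 * 110/100 = 22627/10
Step 3: Decrease by 50%: 22627/10 * 50/100 = 22627/20
Final result = 22627/20

22627/20


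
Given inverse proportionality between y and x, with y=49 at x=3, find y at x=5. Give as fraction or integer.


Inverse proportion: y = k/x
Find k: k = 3 * 49 = 147
Compute y at x=5: y = 147/5
y = 147/5

147/5


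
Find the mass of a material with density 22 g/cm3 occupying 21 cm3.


Using mass = density * volume
Density = 22 g/cm3
Volume = 21 cm3
Mass = 22 * 21
= 462 g

462


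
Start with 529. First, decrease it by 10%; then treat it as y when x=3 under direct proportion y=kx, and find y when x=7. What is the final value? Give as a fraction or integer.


Start with 529.
Step 1: Decrease by 10%: 529 * 90/100 = 4761/10
Step 2: Direct prop: k = (4761/10)/3; new y = k*7 = 4761/10*7/3 = 11109/10
Final result = 11109/10

11109/10


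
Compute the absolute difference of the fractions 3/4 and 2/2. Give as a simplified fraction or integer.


Simplify: 3/4 = 3/4 and 2/2 = 1
Find common denominator: LCD = 4
Convert: 3/4 and 4/4
Difference = |3 - 4|/4 = 1/4
Simplified = 1/4

1/4


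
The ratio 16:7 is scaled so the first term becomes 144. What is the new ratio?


Original ratio: 16:7
First term target: 144
Scale factor = 144 / 16 = 9
Multiply second term: 7 * 9 = 63
Equivalent ratio = 144:63

144:63


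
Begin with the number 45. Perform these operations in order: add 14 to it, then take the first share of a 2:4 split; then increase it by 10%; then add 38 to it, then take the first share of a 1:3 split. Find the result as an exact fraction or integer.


Start with 45.
Step 1: Add 14: 45+14=59; split 2:4 first = 59*2/6 = 59/3
Step 2: Increase by 10%: 59/3 * 110/100 = 649/30
Step 3: Add 38: 649/30+38=1789/30; split 1:3 first = 1789/30*1/4 = 1789/120
Final result = 1789/120

1789/120


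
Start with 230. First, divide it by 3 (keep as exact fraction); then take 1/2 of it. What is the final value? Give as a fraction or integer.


Start with 230.
Step 1: Divide by 3: 230 / 3 = 230/3
Step 2: Take 1/2: 230/3 * 1/2 = 115/3
Final result = 115/3

115/3


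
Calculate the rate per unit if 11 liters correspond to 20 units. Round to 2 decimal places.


Total liters = 11
Number of units = 20
Unit rate = 11 / 20
= 0.55 liters per unit

0.55


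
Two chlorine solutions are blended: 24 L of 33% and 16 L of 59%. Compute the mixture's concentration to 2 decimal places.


Solute in mixture 1 = 33% of 24 L = 24*33/100 = 198/25 L
Solute in mixture 2 = 59% of 16 L = 16*59/100 = 236/25 L
Total solute = 198/25 + 236/25 = 434/25 L
Total volume = 24 + 16 = 40 L
Final concentration = 434/25/40 * 100 = 43.40%

43.40


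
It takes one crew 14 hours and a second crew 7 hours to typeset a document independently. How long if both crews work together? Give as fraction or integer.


Rate of A = 1/14 job per hour
Rate of B = 1/7 job per hour
Combined rate = 1/14 + 1/7
Find common denominator: (7 + 14)/(14*7) = 21/98
Combined rate = 3/14 job per hour
Time together = 1 / (3/14) = 14/3 hours

14/3


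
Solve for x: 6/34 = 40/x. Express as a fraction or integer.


Setting up: 6/34 = 40/x
Cross multiply: 6 * x = 34 * 40
6x = 1360
x = 1360/6
x = 680/3

680/3


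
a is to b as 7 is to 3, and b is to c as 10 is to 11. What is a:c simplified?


Given a:b = 7:3 and b:c = 10:11
Make b consistent. Multiply first ratio by 10: a:b = 70:30
Multiply second ratio by 3: b:c = 30:33
Now b = 30 in both, so a:b:c = 70:30:33
Therefore a:c = 70:33
Simplify by GCD: a:c = 70:33

70:33


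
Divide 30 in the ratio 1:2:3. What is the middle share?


Ratio = 1:2:3
Total parts = 1 + 2 + 3 = 6
Value per part = 30 / 6 = 5
First share = 1 * 5 = 5
Middle share = 2 * 5 = 10
Third share = 3 * 5 = 15

10


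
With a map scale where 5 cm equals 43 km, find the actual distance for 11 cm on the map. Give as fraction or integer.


Map scale: 5 cm = 43 km
Measured distance on map = 11 cm
Set up proportion: 11 * 43 / 5
= 473 / 5
= 473/5 km

473/5


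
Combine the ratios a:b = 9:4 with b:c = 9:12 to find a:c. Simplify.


Given a:b = 9:4 and b:c = 9:12
Make b consistent. Multiply first ratio by 9: a:b = 81:36
Multiply second ratio by 4: b:c = 36:48
Now b = 36 in both, so a:b:c = 81:36:48
Therefore a:c = 81:48
Simplify by GCD: a:c = 27:16

27:16


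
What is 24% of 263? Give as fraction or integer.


Compute 24% of 263
Convert percentage: 24% = 24/100
Multiply: 263 * 24/100
= 6312/100
= 1578/25

1578/25


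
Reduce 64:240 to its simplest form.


Find GCD(64, 240)
GCD = 16
Divide both by 16: 64/16 = 4, 240/16 = 15
Simplified ratio = 4:15

4:15


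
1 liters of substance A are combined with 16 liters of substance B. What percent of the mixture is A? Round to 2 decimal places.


Volume of A = 1 L
Volume of B = 16 L
Total volume = 1 + 16 = 17 L
Percentage of A = (1/17) * 100
= 5.88%

5.88


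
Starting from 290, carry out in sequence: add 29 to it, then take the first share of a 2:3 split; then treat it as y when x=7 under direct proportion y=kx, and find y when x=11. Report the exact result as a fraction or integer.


Start with 290.
Step 1: Add 29: 290+29=319; split 2:3 first = 319*2/5 = 638/5
Step 2: Direct prop: k = (638/5)/7; new y = k*11 = 638/5*11/7 = 7018/35
Final result = 7018/35

7018/35


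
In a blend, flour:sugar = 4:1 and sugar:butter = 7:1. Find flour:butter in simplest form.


Given a:b = 4:1 and b:c = 7:1
Make b consistent. Multiply first ratio by 7: a:b = 28:7
Multiply second ratio by 1: b:c = 7:1
Now b = 7 in both, so a:b:c = 28:7:1
Therefore a:c = 28:1
Simplify by GCD: a:c = 28:1

28:1


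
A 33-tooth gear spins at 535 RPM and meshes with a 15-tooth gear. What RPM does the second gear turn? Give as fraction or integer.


Gear ratio: teeth_A * RPM_A = teeth_B * RPM_B
33 * 535 = 15 * RPM_B
17655 = 15 * RPM_B
RPM_B = 17655 / 15
RPM_B = 1177

1177


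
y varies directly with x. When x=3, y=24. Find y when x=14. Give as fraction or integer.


Direct proportion: y = kx
Find k: k = 24/3 = 8
Compute y at x=14: y = 8 * 14
y = 112

112


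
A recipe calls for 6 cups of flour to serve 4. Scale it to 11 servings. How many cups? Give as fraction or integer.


Original: 6 cups for 4 servings
Target servings = 11
Scaling factor = 11/4
New amount = 6 * 11/4
= 66/4
= 33/2 cups

33/2


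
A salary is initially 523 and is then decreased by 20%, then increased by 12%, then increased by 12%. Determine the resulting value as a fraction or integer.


Start: 523
Step 1: decrease by 20% => multiply by 80/100
  523 * 80/100 = 2092/5
Step 2: increase by 12% => multiply by 112/100
  2092/5 * 112/100 = 58576/125
Step 3: increase by 12% => multiply by 112/100
  58576/125 * 112/100 = 1640128/3125
Final value = 1640128/3125

1640128/3125


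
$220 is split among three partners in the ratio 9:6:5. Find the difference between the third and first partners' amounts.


Total parts = 9 + 6 + 5 = 20
Value per part = 220 / 20 = 11
Shares: 9*11=99, 6*11=66, 5*11=55
Third share = 55, first share = 99
Difference = |55 - 99| = 44

44


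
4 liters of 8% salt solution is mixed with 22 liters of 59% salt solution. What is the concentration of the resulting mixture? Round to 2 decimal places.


Solute in mixture 1 = 8% of 4 L = 4*8/100 = 8/25 L
Solute in mixture 2 = 59% of 22 L = 22*59/100 = 649/50 L
Total solute = 8/25 + 649/50 = 133/10 L
Total volume = 4 + 22 = 26 L
Final concentration = 133/10/26 * 100 = 51.15%

51.15


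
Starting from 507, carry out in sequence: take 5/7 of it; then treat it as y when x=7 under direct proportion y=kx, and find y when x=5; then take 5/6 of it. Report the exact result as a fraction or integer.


Start with 507.
Step 1: Take 5/7: 507 * 5/7 = 2535/7
Step 2: Direct prop: k = (2535/7)/7; new y = k*5 = 2535/7*5/7 = 12675/49
Step 3: Take 5/6: 12675/49 * 5/6 = 21125/98
Final result = 21125/98

21125/98


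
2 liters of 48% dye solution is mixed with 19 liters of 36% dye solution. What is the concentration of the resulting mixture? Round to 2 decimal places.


Solute in mixture 1 = 48% of 2 L = 2*48/100 = 24/25 L
Solute in mixture 2 = 36% of 19 L = 19*36/100 = 171/25 L
Total solute = 24/25 + 171/25 = 39/5 L
Total volume = 2 + 19 = 21 L
Final concentration = 39/5/21 * 100 = 37.14%

37.14


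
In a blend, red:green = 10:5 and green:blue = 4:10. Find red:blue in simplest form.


Given a:b = 10:5 and b:c = 4:10
Make b consistent. Multiply first ratio by 4: a:b = 40:20
Multiply second ratio by 5: b:c = 20:50
Now b = 20 in both, so a:b:c = 40:20:50
Therefore a:c = 40:50
Simplify by GCD: a:c = 4:5

4:5


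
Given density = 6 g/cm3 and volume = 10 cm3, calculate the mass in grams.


Using mass = density * volume
Density = 6 g/cm3
Volume = 10 cm3
Mass = 6 * 10
= 60 g

60


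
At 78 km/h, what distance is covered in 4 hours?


Using distance = speed * time
Speed = 78 km/h
Time = 4 hours
Distance = 78 * 4
= 312 km

312


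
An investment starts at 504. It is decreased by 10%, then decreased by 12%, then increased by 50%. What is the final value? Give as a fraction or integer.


Start: 504
Step 1: decrease by 10% => multiply by 90/100
  504 * 90/100 = 2268/5
Step 2: decrease by 12% => multiply by 88/100
  2268/5 * 88/100 = 49896/125
Step 3: increase by 50% => multiply by 150/100
  49896/125 * 150/100 = 74844/125
Final value = 74844/125

74844/125


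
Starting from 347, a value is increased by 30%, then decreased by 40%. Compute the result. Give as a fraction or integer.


Start: 347
Step 1: increase by 30% => multiply by 130/100
  347 * 130/100 = 4511/10
Step 2: decrease by 40% => multiply by 60/100
  4511/10 * 60/100 = 13533/50
Final value = 13533/50

13533/50


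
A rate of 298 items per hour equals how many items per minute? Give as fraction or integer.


Converting from per hour to per minute
Rate = 298 items per hour
Divide by 60: 298/60
= 149/30 items per minute

149/30


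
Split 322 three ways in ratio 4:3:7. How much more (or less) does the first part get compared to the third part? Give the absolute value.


Total parts = 4 + 3 + 7 = 14
Value per part = 322 / 14 = 23
Shares: 4*23=92, 3*23=69, 7*23=161
First share = 92, third share = 161
Difference = |92 - 161| = 69

69


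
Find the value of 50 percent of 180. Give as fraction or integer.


Compute 50% of 180
Convert percentage: 50% = 50/100
Multiply: 180 * 50/100
= 9000/100
= 90

90


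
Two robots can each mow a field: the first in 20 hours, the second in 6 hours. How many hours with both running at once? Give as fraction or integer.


Rate of A = 1/20 job per hour
Rate of B = 1/6 job per hour
Combined rate = 1/20 + 1/6
Find common denominator: (6 + 20)/(20*6) = 26/120
Combined rate = 13/60 job per hour
Time together = 1 / (13/60) = 60/13 hours

60/13


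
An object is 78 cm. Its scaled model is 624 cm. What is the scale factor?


Original length = 78 cm
Scaled length = 624 cm
Scale factor = 624 / 78
= 8

8


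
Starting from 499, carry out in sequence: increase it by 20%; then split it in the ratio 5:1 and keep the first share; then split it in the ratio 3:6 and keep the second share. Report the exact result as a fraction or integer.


Start with 499.
Step 1: Increase by 20%: 499 * 120/100 = 2994/5
Step 2: Split 5:1, first share = 2994/5 * 5/6 = 499
Step 3: Split 3:6, second share = 499 * 6/9 = 998/3
Final result = 998/3

998/3


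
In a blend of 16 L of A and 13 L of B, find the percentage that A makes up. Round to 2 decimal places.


Volume of A = 16 L
Volume of B = 13 L
Total volume = 16 + 13 = 29 L
Percentage of A = (16/29) * 100
= 55.17%

55.17


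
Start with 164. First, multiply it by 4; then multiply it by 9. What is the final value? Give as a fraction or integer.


Start with 164.
Step 1: Multiply by 4: 164 * 4 = 656
Step 2: Multiply by 9: 656 * 9 = 5904
Final result = 5904

5904


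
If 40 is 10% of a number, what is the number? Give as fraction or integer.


Given: 40 is 10% of the whole
Set up: 40 = 10/100 * whole
whole = 40 * 100 / 10
whole = 4000 / 10
whole = 400

400


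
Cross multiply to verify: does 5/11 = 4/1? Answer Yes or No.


Cross multiply to check 5/11 = 4/1
Left cross product: 5 * 1 = 5
Right cross product: 11 * 4 = 44
5 != 44
Not equal, so proportions differ => No

No


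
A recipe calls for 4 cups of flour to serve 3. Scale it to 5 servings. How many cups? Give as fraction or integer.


Original: 4 cups for 3 servings
Target servings = 5
Scaling factor = 5/3
New amount = 4 * 5/3
= 20/3
= 20/3 cups

20/3


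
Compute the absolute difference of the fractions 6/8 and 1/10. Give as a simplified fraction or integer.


Simplify: 6/8 = 3/4 and 1/10 = 1/10
Find common denominator: LCD = 20
Convert: 15/20 and 2/20
Difference = |15 - 2|/20 = 13/20
Simplified = 13/20

13/20


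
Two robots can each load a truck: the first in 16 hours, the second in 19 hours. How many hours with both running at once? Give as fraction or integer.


Rate of A = 1/16 job per hour
Rate of B = 1/19 job per hour
Combined rate = 1/16 + 1/19
Find common denominator: (19 + 16)/(16*19) = 35/304
Combined rate = 35/304 job per hour
Time together = 1 / (35/304) = 304/35 hours

304/35


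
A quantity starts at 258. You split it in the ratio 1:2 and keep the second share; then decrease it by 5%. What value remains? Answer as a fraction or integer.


Start with 258.
Step 1: Split 1:2, second share = 258 * 2/3 = 172
Step 2: Decrease by 5%: 172 * 95/100 = 817/5
Final result = 817/5

817/5


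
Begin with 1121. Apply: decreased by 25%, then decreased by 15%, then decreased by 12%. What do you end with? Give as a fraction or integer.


Start: 1121
Step 1: decrease by 25% => multiply by 75/100
  1121 * 75/100 = 3363/4
Step 2: decrease by 15% => multiply by 85/100
  3363/4 * 85/100 = 57171/80
Step 3: decrease by 12% => multiply by 88/100
  57171/80 * 88/100 = 628881/1000
Final value = 628881/1000

628881/1000
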